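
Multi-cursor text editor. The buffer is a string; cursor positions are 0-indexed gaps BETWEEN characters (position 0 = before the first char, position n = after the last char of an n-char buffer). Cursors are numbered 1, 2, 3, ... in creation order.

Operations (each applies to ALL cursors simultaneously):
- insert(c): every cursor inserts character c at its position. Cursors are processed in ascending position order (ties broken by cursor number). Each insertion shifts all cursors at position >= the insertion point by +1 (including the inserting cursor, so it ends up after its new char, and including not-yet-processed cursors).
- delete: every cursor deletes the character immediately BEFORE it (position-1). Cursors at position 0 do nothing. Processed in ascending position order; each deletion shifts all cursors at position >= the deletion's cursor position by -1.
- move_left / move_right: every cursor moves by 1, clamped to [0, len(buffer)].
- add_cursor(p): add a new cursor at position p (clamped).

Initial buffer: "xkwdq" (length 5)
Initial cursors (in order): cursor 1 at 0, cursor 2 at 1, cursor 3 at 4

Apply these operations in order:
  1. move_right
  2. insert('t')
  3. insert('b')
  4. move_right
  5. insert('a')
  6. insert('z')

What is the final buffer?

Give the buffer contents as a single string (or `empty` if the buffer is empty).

After op 1 (move_right): buffer="xkwdq" (len 5), cursors c1@1 c2@2 c3@5, authorship .....
After op 2 (insert('t')): buffer="xtktwdqt" (len 8), cursors c1@2 c2@4 c3@8, authorship .1.2...3
After op 3 (insert('b')): buffer="xtbktbwdqtb" (len 11), cursors c1@3 c2@6 c3@11, authorship .11.22...33
After op 4 (move_right): buffer="xtbktbwdqtb" (len 11), cursors c1@4 c2@7 c3@11, authorship .11.22...33
After op 5 (insert('a')): buffer="xtbkatbwadqtba" (len 14), cursors c1@5 c2@9 c3@14, authorship .11.122.2..333
After op 6 (insert('z')): buffer="xtbkaztbwazdqtbaz" (len 17), cursors c1@6 c2@11 c3@17, authorship .11.1122.22..3333

Answer: xtbkaztbwazdqtbaz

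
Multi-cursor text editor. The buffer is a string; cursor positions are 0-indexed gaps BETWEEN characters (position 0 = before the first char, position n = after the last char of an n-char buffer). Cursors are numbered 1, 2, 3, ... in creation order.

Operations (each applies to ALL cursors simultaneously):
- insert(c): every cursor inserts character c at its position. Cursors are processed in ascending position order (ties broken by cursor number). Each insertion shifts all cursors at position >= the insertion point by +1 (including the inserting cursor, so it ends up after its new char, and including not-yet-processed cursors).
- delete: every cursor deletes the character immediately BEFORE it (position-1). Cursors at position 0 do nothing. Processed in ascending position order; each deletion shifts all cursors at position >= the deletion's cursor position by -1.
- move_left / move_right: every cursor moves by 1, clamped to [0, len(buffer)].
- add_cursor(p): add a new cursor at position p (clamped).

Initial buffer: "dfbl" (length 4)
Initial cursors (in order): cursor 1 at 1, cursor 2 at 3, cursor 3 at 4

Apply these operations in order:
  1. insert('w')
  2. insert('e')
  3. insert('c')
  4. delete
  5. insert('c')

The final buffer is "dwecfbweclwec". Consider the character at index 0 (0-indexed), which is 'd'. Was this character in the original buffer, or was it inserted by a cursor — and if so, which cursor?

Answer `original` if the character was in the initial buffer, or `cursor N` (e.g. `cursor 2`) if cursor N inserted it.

Answer: original

Derivation:
After op 1 (insert('w')): buffer="dwfbwlw" (len 7), cursors c1@2 c2@5 c3@7, authorship .1..2.3
After op 2 (insert('e')): buffer="dwefbwelwe" (len 10), cursors c1@3 c2@7 c3@10, authorship .11..22.33
After op 3 (insert('c')): buffer="dwecfbweclwec" (len 13), cursors c1@4 c2@9 c3@13, authorship .111..222.333
After op 4 (delete): buffer="dwefbwelwe" (len 10), cursors c1@3 c2@7 c3@10, authorship .11..22.33
After op 5 (insert('c')): buffer="dwecfbweclwec" (len 13), cursors c1@4 c2@9 c3@13, authorship .111..222.333
Authorship (.=original, N=cursor N): . 1 1 1 . . 2 2 2 . 3 3 3
Index 0: author = original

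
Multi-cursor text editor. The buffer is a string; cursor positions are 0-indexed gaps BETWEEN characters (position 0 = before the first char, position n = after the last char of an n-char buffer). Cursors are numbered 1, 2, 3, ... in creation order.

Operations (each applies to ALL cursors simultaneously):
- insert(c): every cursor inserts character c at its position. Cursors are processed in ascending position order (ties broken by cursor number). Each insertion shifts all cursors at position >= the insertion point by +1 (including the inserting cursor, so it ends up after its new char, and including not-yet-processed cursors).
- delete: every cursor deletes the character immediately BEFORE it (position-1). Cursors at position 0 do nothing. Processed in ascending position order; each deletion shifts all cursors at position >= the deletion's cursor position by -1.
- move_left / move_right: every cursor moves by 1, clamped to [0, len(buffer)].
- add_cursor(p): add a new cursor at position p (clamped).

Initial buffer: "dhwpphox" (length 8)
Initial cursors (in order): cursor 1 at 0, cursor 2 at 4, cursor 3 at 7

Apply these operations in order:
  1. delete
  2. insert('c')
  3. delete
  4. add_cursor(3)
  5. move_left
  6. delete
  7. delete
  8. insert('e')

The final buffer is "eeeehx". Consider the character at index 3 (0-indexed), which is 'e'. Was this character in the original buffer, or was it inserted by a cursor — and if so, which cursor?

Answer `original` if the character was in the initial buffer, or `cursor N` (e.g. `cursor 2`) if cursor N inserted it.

Answer: cursor 4

Derivation:
After op 1 (delete): buffer="dhwphx" (len 6), cursors c1@0 c2@3 c3@5, authorship ......
After op 2 (insert('c')): buffer="cdhwcphcx" (len 9), cursors c1@1 c2@5 c3@8, authorship 1...2..3.
After op 3 (delete): buffer="dhwphx" (len 6), cursors c1@0 c2@3 c3@5, authorship ......
After op 4 (add_cursor(3)): buffer="dhwphx" (len 6), cursors c1@0 c2@3 c4@3 c3@5, authorship ......
After op 5 (move_left): buffer="dhwphx" (len 6), cursors c1@0 c2@2 c4@2 c3@4, authorship ......
After op 6 (delete): buffer="whx" (len 3), cursors c1@0 c2@0 c4@0 c3@1, authorship ...
After op 7 (delete): buffer="hx" (len 2), cursors c1@0 c2@0 c3@0 c4@0, authorship ..
After op 8 (insert('e')): buffer="eeeehx" (len 6), cursors c1@4 c2@4 c3@4 c4@4, authorship 1234..
Authorship (.=original, N=cursor N): 1 2 3 4 . .
Index 3: author = 4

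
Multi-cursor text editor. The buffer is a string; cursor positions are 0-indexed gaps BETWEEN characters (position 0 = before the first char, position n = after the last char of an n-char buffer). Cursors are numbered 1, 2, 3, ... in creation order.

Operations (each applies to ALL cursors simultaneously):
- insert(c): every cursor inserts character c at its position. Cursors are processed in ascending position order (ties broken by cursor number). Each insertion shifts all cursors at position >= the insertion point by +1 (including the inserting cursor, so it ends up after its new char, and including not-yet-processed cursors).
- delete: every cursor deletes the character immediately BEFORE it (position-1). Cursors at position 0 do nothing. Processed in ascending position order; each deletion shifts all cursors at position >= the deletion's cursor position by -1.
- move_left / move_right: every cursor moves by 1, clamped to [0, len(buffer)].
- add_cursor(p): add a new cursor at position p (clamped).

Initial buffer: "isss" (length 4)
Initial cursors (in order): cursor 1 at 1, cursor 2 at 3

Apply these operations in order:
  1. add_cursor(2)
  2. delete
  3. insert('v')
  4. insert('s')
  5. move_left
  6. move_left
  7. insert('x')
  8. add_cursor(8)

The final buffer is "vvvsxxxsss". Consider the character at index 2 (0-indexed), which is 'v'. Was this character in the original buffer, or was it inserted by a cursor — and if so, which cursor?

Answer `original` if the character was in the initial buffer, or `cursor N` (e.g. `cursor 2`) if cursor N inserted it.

After op 1 (add_cursor(2)): buffer="isss" (len 4), cursors c1@1 c3@2 c2@3, authorship ....
After op 2 (delete): buffer="s" (len 1), cursors c1@0 c2@0 c3@0, authorship .
After op 3 (insert('v')): buffer="vvvs" (len 4), cursors c1@3 c2@3 c3@3, authorship 123.
After op 4 (insert('s')): buffer="vvvssss" (len 7), cursors c1@6 c2@6 c3@6, authorship 123123.
After op 5 (move_left): buffer="vvvssss" (len 7), cursors c1@5 c2@5 c3@5, authorship 123123.
After op 6 (move_left): buffer="vvvssss" (len 7), cursors c1@4 c2@4 c3@4, authorship 123123.
After op 7 (insert('x')): buffer="vvvsxxxsss" (len 10), cursors c1@7 c2@7 c3@7, authorship 123112323.
After op 8 (add_cursor(8)): buffer="vvvsxxxsss" (len 10), cursors c1@7 c2@7 c3@7 c4@8, authorship 123112323.
Authorship (.=original, N=cursor N): 1 2 3 1 1 2 3 2 3 .
Index 2: author = 3

Answer: cursor 3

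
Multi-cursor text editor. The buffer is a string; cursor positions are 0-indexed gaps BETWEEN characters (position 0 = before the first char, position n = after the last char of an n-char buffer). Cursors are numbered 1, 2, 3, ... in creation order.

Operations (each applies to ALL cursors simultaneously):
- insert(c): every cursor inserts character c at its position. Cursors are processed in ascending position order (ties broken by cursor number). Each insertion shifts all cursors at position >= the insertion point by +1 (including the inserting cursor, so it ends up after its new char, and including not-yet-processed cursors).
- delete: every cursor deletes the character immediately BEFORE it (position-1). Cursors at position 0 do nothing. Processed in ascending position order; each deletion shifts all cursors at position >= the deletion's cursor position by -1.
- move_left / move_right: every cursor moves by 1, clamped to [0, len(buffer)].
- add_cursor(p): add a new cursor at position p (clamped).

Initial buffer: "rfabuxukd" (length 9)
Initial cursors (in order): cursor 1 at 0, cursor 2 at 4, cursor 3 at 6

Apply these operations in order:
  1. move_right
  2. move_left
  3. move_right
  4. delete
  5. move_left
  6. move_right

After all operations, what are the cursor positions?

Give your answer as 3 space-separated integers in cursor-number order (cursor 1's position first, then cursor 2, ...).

Answer: 1 3 4

Derivation:
After op 1 (move_right): buffer="rfabuxukd" (len 9), cursors c1@1 c2@5 c3@7, authorship .........
After op 2 (move_left): buffer="rfabuxukd" (len 9), cursors c1@0 c2@4 c3@6, authorship .........
After op 3 (move_right): buffer="rfabuxukd" (len 9), cursors c1@1 c2@5 c3@7, authorship .........
After op 4 (delete): buffer="fabxkd" (len 6), cursors c1@0 c2@3 c3@4, authorship ......
After op 5 (move_left): buffer="fabxkd" (len 6), cursors c1@0 c2@2 c3@3, authorship ......
After op 6 (move_right): buffer="fabxkd" (len 6), cursors c1@1 c2@3 c3@4, authorship ......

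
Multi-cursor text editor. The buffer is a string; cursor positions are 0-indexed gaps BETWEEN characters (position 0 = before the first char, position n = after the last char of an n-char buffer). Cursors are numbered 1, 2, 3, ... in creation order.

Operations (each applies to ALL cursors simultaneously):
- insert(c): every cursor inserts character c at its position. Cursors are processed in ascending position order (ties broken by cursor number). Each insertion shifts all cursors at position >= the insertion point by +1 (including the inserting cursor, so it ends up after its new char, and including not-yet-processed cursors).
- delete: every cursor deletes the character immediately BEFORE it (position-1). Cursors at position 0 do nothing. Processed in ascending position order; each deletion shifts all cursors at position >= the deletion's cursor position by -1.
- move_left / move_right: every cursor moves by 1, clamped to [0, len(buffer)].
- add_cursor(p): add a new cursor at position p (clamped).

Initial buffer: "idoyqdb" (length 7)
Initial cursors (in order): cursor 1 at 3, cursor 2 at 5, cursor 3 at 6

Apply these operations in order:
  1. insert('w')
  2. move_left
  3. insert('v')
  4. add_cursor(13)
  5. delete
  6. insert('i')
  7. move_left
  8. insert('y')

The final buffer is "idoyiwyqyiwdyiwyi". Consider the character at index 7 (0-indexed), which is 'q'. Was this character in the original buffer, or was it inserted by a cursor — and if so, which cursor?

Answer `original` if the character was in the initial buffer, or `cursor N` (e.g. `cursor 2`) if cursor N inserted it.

Answer: original

Derivation:
After op 1 (insert('w')): buffer="idowyqwdwb" (len 10), cursors c1@4 c2@7 c3@9, authorship ...1..2.3.
After op 2 (move_left): buffer="idowyqwdwb" (len 10), cursors c1@3 c2@6 c3@8, authorship ...1..2.3.
After op 3 (insert('v')): buffer="idovwyqvwdvwb" (len 13), cursors c1@4 c2@8 c3@11, authorship ...11..22.33.
After op 4 (add_cursor(13)): buffer="idovwyqvwdvwb" (len 13), cursors c1@4 c2@8 c3@11 c4@13, authorship ...11..22.33.
After op 5 (delete): buffer="idowyqwdw" (len 9), cursors c1@3 c2@6 c3@8 c4@9, authorship ...1..2.3
After op 6 (insert('i')): buffer="idoiwyqiwdiwi" (len 13), cursors c1@4 c2@8 c3@11 c4@13, authorship ...11..22.334
After op 7 (move_left): buffer="idoiwyqiwdiwi" (len 13), cursors c1@3 c2@7 c3@10 c4@12, authorship ...11..22.334
After op 8 (insert('y')): buffer="idoyiwyqyiwdyiwyi" (len 17), cursors c1@4 c2@9 c3@13 c4@16, authorship ...111..222.33344
Authorship (.=original, N=cursor N): . . . 1 1 1 . . 2 2 2 . 3 3 3 4 4
Index 7: author = original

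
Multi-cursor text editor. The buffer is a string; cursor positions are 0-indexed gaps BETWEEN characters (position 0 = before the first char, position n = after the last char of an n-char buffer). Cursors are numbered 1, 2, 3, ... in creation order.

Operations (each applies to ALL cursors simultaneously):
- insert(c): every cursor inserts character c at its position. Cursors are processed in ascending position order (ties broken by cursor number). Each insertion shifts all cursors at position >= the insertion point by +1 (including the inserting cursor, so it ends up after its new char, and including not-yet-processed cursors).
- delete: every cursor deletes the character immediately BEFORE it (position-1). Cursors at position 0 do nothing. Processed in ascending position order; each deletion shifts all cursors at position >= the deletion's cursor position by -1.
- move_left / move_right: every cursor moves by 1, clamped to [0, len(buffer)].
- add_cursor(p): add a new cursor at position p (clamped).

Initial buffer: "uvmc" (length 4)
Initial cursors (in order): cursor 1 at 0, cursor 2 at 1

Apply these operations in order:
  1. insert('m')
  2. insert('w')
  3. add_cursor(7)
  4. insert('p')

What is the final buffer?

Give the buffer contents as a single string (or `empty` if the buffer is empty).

Answer: mwpumwpvmpc

Derivation:
After op 1 (insert('m')): buffer="mumvmc" (len 6), cursors c1@1 c2@3, authorship 1.2...
After op 2 (insert('w')): buffer="mwumwvmc" (len 8), cursors c1@2 c2@5, authorship 11.22...
After op 3 (add_cursor(7)): buffer="mwumwvmc" (len 8), cursors c1@2 c2@5 c3@7, authorship 11.22...
After op 4 (insert('p')): buffer="mwpumwpvmpc" (len 11), cursors c1@3 c2@7 c3@10, authorship 111.222..3.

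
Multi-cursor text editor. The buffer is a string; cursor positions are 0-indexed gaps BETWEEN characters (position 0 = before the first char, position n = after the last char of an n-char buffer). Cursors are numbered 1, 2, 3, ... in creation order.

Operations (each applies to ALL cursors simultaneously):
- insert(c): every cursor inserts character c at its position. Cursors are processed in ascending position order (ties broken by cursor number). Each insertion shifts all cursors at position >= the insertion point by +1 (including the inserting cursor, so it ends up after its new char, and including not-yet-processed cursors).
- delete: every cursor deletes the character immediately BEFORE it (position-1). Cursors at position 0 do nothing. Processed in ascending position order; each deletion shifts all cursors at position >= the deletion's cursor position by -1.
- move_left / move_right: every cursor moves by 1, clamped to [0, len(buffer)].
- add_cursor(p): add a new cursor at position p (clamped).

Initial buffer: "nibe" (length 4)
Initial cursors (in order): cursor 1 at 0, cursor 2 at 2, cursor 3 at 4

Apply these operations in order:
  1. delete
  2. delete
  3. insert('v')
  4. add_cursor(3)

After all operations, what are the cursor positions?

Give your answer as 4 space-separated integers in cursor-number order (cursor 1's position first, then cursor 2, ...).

After op 1 (delete): buffer="nb" (len 2), cursors c1@0 c2@1 c3@2, authorship ..
After op 2 (delete): buffer="" (len 0), cursors c1@0 c2@0 c3@0, authorship 
After op 3 (insert('v')): buffer="vvv" (len 3), cursors c1@3 c2@3 c3@3, authorship 123
After op 4 (add_cursor(3)): buffer="vvv" (len 3), cursors c1@3 c2@3 c3@3 c4@3, authorship 123

Answer: 3 3 3 3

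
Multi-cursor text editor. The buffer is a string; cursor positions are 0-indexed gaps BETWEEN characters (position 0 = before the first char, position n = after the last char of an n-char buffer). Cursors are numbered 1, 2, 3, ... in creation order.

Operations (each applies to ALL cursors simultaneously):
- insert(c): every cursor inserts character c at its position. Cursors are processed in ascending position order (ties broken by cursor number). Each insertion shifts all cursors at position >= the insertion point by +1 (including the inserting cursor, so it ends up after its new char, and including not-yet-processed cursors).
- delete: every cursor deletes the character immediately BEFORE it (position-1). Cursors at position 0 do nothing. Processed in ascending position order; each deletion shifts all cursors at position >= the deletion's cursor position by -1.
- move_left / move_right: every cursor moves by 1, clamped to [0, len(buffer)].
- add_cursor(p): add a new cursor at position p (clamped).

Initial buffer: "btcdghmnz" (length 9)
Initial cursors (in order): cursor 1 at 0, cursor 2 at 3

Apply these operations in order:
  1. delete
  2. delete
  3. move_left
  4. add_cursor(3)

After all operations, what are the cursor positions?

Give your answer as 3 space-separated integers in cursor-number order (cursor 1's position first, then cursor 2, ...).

Answer: 0 0 3

Derivation:
After op 1 (delete): buffer="btdghmnz" (len 8), cursors c1@0 c2@2, authorship ........
After op 2 (delete): buffer="bdghmnz" (len 7), cursors c1@0 c2@1, authorship .......
After op 3 (move_left): buffer="bdghmnz" (len 7), cursors c1@0 c2@0, authorship .......
After op 4 (add_cursor(3)): buffer="bdghmnz" (len 7), cursors c1@0 c2@0 c3@3, authorship .......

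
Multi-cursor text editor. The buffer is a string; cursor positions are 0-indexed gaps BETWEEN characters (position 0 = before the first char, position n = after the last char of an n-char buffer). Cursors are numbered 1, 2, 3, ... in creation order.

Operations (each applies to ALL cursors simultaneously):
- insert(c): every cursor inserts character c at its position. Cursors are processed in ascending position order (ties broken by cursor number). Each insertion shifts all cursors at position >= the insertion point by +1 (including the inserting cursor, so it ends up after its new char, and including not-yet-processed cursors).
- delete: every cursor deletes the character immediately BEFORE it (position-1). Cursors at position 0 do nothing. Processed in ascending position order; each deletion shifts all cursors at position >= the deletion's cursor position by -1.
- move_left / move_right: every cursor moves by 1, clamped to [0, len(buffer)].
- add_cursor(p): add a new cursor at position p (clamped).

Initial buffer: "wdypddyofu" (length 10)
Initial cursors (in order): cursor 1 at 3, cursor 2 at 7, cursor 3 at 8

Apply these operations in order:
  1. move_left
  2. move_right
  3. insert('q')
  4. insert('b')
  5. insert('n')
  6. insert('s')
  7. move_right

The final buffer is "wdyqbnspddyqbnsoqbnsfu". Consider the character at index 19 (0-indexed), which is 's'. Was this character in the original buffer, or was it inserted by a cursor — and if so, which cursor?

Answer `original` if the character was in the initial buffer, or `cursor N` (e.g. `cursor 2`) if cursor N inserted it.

After op 1 (move_left): buffer="wdypddyofu" (len 10), cursors c1@2 c2@6 c3@7, authorship ..........
After op 2 (move_right): buffer="wdypddyofu" (len 10), cursors c1@3 c2@7 c3@8, authorship ..........
After op 3 (insert('q')): buffer="wdyqpddyqoqfu" (len 13), cursors c1@4 c2@9 c3@11, authorship ...1....2.3..
After op 4 (insert('b')): buffer="wdyqbpddyqboqbfu" (len 16), cursors c1@5 c2@11 c3@14, authorship ...11....22.33..
After op 5 (insert('n')): buffer="wdyqbnpddyqbnoqbnfu" (len 19), cursors c1@6 c2@13 c3@17, authorship ...111....222.333..
After op 6 (insert('s')): buffer="wdyqbnspddyqbnsoqbnsfu" (len 22), cursors c1@7 c2@15 c3@20, authorship ...1111....2222.3333..
After op 7 (move_right): buffer="wdyqbnspddyqbnsoqbnsfu" (len 22), cursors c1@8 c2@16 c3@21, authorship ...1111....2222.3333..
Authorship (.=original, N=cursor N): . . . 1 1 1 1 . . . . 2 2 2 2 . 3 3 3 3 . .
Index 19: author = 3

Answer: cursor 3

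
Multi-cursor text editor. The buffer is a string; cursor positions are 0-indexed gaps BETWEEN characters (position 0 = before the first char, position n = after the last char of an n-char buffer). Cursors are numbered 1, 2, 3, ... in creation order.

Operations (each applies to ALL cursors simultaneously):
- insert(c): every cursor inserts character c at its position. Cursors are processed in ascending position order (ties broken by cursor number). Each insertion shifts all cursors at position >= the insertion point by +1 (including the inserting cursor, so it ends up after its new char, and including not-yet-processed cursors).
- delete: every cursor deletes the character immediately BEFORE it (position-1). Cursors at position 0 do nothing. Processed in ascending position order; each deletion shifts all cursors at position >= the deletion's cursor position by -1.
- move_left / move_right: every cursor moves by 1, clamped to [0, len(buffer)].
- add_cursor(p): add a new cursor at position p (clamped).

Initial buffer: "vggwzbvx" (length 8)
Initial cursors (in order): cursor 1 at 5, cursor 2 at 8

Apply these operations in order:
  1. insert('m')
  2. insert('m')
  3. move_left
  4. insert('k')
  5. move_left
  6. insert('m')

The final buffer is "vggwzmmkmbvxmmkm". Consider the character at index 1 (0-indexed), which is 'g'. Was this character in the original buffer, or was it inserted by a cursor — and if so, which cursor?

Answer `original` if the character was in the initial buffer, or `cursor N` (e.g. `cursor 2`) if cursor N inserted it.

After op 1 (insert('m')): buffer="vggwzmbvxm" (len 10), cursors c1@6 c2@10, authorship .....1...2
After op 2 (insert('m')): buffer="vggwzmmbvxmm" (len 12), cursors c1@7 c2@12, authorship .....11...22
After op 3 (move_left): buffer="vggwzmmbvxmm" (len 12), cursors c1@6 c2@11, authorship .....11...22
After op 4 (insert('k')): buffer="vggwzmkmbvxmkm" (len 14), cursors c1@7 c2@13, authorship .....111...222
After op 5 (move_left): buffer="vggwzmkmbvxmkm" (len 14), cursors c1@6 c2@12, authorship .....111...222
After op 6 (insert('m')): buffer="vggwzmmkmbvxmmkm" (len 16), cursors c1@7 c2@14, authorship .....1111...2222
Authorship (.=original, N=cursor N): . . . . . 1 1 1 1 . . . 2 2 2 2
Index 1: author = original

Answer: original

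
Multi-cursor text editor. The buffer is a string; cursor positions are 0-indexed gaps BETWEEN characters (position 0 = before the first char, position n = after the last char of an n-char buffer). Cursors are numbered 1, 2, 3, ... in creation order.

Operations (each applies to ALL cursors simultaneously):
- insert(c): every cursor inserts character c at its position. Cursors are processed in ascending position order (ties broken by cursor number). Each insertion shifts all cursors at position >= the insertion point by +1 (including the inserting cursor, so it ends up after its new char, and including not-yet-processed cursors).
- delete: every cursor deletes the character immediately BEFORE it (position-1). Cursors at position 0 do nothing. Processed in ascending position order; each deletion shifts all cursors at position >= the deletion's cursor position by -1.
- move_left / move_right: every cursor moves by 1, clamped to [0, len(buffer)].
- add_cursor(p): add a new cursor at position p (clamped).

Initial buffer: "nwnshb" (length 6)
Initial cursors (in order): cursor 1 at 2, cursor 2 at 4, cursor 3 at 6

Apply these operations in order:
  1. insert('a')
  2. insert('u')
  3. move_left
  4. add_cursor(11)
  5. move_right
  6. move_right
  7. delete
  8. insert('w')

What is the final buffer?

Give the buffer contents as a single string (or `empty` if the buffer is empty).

Answer: nwauwsauwbww

Derivation:
After op 1 (insert('a')): buffer="nwansahba" (len 9), cursors c1@3 c2@6 c3@9, authorship ..1..2..3
After op 2 (insert('u')): buffer="nwaunsauhbau" (len 12), cursors c1@4 c2@8 c3@12, authorship ..11..22..33
After op 3 (move_left): buffer="nwaunsauhbau" (len 12), cursors c1@3 c2@7 c3@11, authorship ..11..22..33
After op 4 (add_cursor(11)): buffer="nwaunsauhbau" (len 12), cursors c1@3 c2@7 c3@11 c4@11, authorship ..11..22..33
After op 5 (move_right): buffer="nwaunsauhbau" (len 12), cursors c1@4 c2@8 c3@12 c4@12, authorship ..11..22..33
After op 6 (move_right): buffer="nwaunsauhbau" (len 12), cursors c1@5 c2@9 c3@12 c4@12, authorship ..11..22..33
After op 7 (delete): buffer="nwausaub" (len 8), cursors c1@4 c2@7 c3@8 c4@8, authorship ..11.22.
After op 8 (insert('w')): buffer="nwauwsauwbww" (len 12), cursors c1@5 c2@9 c3@12 c4@12, authorship ..111.222.34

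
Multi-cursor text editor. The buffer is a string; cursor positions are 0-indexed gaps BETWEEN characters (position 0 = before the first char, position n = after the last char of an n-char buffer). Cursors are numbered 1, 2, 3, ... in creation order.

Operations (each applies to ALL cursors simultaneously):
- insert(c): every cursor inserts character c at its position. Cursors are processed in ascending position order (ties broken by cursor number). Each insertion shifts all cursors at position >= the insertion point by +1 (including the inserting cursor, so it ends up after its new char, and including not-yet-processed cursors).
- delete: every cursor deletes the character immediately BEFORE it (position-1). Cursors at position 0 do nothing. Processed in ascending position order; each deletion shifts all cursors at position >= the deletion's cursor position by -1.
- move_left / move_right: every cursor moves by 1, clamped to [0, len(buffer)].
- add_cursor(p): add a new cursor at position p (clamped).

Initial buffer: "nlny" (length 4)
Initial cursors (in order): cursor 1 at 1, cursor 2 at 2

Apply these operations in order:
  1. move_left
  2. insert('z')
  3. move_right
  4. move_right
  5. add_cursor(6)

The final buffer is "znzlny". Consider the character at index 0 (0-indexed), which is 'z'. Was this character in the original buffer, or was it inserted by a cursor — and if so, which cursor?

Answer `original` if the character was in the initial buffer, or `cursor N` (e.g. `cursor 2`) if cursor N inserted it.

After op 1 (move_left): buffer="nlny" (len 4), cursors c1@0 c2@1, authorship ....
After op 2 (insert('z')): buffer="znzlny" (len 6), cursors c1@1 c2@3, authorship 1.2...
After op 3 (move_right): buffer="znzlny" (len 6), cursors c1@2 c2@4, authorship 1.2...
After op 4 (move_right): buffer="znzlny" (len 6), cursors c1@3 c2@5, authorship 1.2...
After op 5 (add_cursor(6)): buffer="znzlny" (len 6), cursors c1@3 c2@5 c3@6, authorship 1.2...
Authorship (.=original, N=cursor N): 1 . 2 . . .
Index 0: author = 1

Answer: cursor 1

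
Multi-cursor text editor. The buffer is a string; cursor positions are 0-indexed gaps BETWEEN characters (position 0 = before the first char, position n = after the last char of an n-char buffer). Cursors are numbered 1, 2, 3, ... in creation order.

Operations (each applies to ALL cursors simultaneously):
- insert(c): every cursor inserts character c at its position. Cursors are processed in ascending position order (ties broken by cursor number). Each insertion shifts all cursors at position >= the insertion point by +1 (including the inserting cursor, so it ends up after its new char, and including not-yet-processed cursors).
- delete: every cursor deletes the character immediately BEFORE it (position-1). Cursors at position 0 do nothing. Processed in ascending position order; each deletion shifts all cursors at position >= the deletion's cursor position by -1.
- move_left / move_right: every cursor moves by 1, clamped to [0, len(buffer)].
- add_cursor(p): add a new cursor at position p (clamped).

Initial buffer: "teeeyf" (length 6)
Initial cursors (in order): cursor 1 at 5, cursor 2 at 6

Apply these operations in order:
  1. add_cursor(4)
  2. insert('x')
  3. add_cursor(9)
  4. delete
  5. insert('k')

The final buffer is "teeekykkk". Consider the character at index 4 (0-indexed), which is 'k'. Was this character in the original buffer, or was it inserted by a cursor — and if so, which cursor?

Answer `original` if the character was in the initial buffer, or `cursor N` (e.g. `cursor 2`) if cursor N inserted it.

Answer: cursor 3

Derivation:
After op 1 (add_cursor(4)): buffer="teeeyf" (len 6), cursors c3@4 c1@5 c2@6, authorship ......
After op 2 (insert('x')): buffer="teeexyxfx" (len 9), cursors c3@5 c1@7 c2@9, authorship ....3.1.2
After op 3 (add_cursor(9)): buffer="teeexyxfx" (len 9), cursors c3@5 c1@7 c2@9 c4@9, authorship ....3.1.2
After op 4 (delete): buffer="teeey" (len 5), cursors c3@4 c1@5 c2@5 c4@5, authorship .....
After op 5 (insert('k')): buffer="teeekykkk" (len 9), cursors c3@5 c1@9 c2@9 c4@9, authorship ....3.124
Authorship (.=original, N=cursor N): . . . . 3 . 1 2 4
Index 4: author = 3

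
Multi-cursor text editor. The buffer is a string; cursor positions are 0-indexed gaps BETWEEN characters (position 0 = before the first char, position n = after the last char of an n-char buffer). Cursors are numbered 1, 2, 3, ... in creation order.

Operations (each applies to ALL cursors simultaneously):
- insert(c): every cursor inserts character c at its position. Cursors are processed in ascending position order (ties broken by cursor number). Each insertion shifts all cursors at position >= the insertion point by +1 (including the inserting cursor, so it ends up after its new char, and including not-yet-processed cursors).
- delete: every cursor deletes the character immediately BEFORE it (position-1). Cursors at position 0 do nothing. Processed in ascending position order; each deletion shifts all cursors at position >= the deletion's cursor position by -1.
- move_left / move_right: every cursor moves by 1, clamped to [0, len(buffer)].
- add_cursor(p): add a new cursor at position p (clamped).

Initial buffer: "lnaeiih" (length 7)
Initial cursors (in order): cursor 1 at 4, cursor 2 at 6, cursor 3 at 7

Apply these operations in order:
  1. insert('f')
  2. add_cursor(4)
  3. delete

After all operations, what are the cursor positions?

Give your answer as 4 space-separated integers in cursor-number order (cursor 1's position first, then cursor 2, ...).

Answer: 3 5 6 3

Derivation:
After op 1 (insert('f')): buffer="lnaefiifhf" (len 10), cursors c1@5 c2@8 c3@10, authorship ....1..2.3
After op 2 (add_cursor(4)): buffer="lnaefiifhf" (len 10), cursors c4@4 c1@5 c2@8 c3@10, authorship ....1..2.3
After op 3 (delete): buffer="lnaiih" (len 6), cursors c1@3 c4@3 c2@5 c3@6, authorship ......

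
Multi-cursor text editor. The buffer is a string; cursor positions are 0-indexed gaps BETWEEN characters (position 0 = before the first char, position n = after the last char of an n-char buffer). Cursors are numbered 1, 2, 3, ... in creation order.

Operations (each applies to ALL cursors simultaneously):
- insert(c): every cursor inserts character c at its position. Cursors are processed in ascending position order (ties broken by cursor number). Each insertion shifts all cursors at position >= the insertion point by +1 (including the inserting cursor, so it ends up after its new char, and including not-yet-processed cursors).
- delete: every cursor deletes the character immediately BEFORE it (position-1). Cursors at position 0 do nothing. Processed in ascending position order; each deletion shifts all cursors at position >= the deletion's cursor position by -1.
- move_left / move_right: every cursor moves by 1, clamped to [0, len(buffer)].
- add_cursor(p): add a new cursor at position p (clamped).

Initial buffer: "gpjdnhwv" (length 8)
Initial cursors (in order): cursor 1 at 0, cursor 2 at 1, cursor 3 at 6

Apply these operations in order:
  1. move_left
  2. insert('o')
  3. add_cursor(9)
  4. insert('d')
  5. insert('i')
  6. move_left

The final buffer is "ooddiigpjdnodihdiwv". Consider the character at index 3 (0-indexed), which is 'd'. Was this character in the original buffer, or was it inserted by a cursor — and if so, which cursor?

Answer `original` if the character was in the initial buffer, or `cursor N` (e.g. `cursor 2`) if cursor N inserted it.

After op 1 (move_left): buffer="gpjdnhwv" (len 8), cursors c1@0 c2@0 c3@5, authorship ........
After op 2 (insert('o')): buffer="oogpjdnohwv" (len 11), cursors c1@2 c2@2 c3@8, authorship 12.....3...
After op 3 (add_cursor(9)): buffer="oogpjdnohwv" (len 11), cursors c1@2 c2@2 c3@8 c4@9, authorship 12.....3...
After op 4 (insert('d')): buffer="ooddgpjdnodhdwv" (len 15), cursors c1@4 c2@4 c3@11 c4@13, authorship 1212.....33.4..
After op 5 (insert('i')): buffer="ooddiigpjdnodihdiwv" (len 19), cursors c1@6 c2@6 c3@14 c4@17, authorship 121212.....333.44..
After op 6 (move_left): buffer="ooddiigpjdnodihdiwv" (len 19), cursors c1@5 c2@5 c3@13 c4@16, authorship 121212.....333.44..
Authorship (.=original, N=cursor N): 1 2 1 2 1 2 . . . . . 3 3 3 . 4 4 . .
Index 3: author = 2

Answer: cursor 2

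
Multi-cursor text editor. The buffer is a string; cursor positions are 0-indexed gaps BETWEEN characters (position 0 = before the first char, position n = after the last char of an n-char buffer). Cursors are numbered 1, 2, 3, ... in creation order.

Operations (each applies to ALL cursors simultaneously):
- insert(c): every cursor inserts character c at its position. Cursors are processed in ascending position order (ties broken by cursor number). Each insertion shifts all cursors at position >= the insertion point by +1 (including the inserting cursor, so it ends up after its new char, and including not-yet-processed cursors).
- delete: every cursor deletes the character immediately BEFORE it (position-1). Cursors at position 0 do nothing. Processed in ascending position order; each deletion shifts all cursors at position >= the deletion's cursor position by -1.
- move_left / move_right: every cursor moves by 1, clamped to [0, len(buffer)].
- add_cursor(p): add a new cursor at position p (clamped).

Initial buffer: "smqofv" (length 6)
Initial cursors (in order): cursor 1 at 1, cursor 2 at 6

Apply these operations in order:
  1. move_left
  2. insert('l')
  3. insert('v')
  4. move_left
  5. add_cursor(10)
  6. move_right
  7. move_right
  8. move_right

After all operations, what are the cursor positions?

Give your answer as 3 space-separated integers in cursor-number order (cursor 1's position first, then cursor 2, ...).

After op 1 (move_left): buffer="smqofv" (len 6), cursors c1@0 c2@5, authorship ......
After op 2 (insert('l')): buffer="lsmqoflv" (len 8), cursors c1@1 c2@7, authorship 1.....2.
After op 3 (insert('v')): buffer="lvsmqoflvv" (len 10), cursors c1@2 c2@9, authorship 11.....22.
After op 4 (move_left): buffer="lvsmqoflvv" (len 10), cursors c1@1 c2@8, authorship 11.....22.
After op 5 (add_cursor(10)): buffer="lvsmqoflvv" (len 10), cursors c1@1 c2@8 c3@10, authorship 11.....22.
After op 6 (move_right): buffer="lvsmqoflvv" (len 10), cursors c1@2 c2@9 c3@10, authorship 11.....22.
After op 7 (move_right): buffer="lvsmqoflvv" (len 10), cursors c1@3 c2@10 c3@10, authorship 11.....22.
After op 8 (move_right): buffer="lvsmqoflvv" (len 10), cursors c1@4 c2@10 c3@10, authorship 11.....22.

Answer: 4 10 10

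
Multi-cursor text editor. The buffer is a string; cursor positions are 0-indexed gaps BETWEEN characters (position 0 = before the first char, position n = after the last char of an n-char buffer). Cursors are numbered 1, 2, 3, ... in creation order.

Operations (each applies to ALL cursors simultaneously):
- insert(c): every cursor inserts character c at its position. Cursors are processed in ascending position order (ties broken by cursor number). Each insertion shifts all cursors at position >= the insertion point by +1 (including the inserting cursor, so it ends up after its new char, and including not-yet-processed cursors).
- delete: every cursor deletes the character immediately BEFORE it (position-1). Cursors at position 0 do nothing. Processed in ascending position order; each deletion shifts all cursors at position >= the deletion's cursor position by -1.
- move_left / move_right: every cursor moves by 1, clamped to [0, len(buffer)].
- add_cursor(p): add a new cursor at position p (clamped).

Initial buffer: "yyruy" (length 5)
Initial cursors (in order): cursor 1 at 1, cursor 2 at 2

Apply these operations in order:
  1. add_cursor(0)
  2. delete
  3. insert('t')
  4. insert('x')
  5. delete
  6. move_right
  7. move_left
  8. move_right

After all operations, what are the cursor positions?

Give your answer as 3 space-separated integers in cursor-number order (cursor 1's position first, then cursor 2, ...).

Answer: 4 4 4

Derivation:
After op 1 (add_cursor(0)): buffer="yyruy" (len 5), cursors c3@0 c1@1 c2@2, authorship .....
After op 2 (delete): buffer="ruy" (len 3), cursors c1@0 c2@0 c3@0, authorship ...
After op 3 (insert('t')): buffer="tttruy" (len 6), cursors c1@3 c2@3 c3@3, authorship 123...
After op 4 (insert('x')): buffer="tttxxxruy" (len 9), cursors c1@6 c2@6 c3@6, authorship 123123...
After op 5 (delete): buffer="tttruy" (len 6), cursors c1@3 c2@3 c3@3, authorship 123...
After op 6 (move_right): buffer="tttruy" (len 6), cursors c1@4 c2@4 c3@4, authorship 123...
After op 7 (move_left): buffer="tttruy" (len 6), cursors c1@3 c2@3 c3@3, authorship 123...
After op 8 (move_right): buffer="tttruy" (len 6), cursors c1@4 c2@4 c3@4, authorship 123...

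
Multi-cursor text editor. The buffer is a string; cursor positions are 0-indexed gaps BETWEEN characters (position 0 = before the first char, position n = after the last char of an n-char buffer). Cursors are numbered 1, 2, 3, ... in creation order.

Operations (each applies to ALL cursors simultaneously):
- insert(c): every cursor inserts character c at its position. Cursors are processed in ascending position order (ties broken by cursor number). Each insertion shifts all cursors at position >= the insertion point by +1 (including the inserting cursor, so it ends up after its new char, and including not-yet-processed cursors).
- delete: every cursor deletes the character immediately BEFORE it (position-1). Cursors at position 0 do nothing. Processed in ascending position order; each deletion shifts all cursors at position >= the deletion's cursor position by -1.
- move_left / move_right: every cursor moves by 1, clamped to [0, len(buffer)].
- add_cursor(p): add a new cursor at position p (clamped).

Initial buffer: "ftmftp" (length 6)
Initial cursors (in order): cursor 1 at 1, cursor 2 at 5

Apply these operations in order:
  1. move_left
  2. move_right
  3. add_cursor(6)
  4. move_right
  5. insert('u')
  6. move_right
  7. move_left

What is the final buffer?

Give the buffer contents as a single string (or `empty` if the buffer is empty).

Answer: ftumftpuu

Derivation:
After op 1 (move_left): buffer="ftmftp" (len 6), cursors c1@0 c2@4, authorship ......
After op 2 (move_right): buffer="ftmftp" (len 6), cursors c1@1 c2@5, authorship ......
After op 3 (add_cursor(6)): buffer="ftmftp" (len 6), cursors c1@1 c2@5 c3@6, authorship ......
After op 4 (move_right): buffer="ftmftp" (len 6), cursors c1@2 c2@6 c3@6, authorship ......
After op 5 (insert('u')): buffer="ftumftpuu" (len 9), cursors c1@3 c2@9 c3@9, authorship ..1....23
After op 6 (move_right): buffer="ftumftpuu" (len 9), cursors c1@4 c2@9 c3@9, authorship ..1....23
After op 7 (move_left): buffer="ftumftpuu" (len 9), cursors c1@3 c2@8 c3@8, authorship ..1....23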